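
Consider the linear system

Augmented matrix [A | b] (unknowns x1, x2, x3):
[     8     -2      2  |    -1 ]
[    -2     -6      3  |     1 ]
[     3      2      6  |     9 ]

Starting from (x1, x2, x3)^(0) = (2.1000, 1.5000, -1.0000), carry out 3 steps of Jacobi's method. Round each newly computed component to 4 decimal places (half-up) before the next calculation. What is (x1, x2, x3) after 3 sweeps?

(-0.6410, 0.8375, 1.8465)

Iteration 1:
  x1 = (-1 - (-2)·1.5000 - (2)·-1.0000) / (8) = 0.5000
  x2 = (1 - (-2)·2.1000 - (3)·-1.0000) / (-6) = -1.3667
  x3 = (9 - (3)·2.1000 - (2)·1.5000) / (6) = -0.0500
Iteration 2:
  x1 = (-1 - (-2)·-1.3667 - (2)·-0.0500) / (8) = -0.4542
  x2 = (1 - (-2)·0.5000 - (3)·-0.0500) / (-6) = -0.3583
  x3 = (9 - (3)·0.5000 - (2)·-1.3667) / (6) = 1.7056
Iteration 3:
  x1 = (-1 - (-2)·-0.3583 - (2)·1.7056) / (8) = -0.6410
  x2 = (1 - (-2)·-0.4542 - (3)·1.7056) / (-6) = 0.8375
  x3 = (9 - (3)·-0.4542 - (2)·-0.3583) / (6) = 1.8465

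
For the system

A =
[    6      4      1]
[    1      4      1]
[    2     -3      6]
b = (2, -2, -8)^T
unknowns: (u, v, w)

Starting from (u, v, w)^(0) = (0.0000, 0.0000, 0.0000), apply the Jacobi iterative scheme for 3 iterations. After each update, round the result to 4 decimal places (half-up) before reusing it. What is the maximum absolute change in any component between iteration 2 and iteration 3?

Iteration 1:
  u = (2 - (4)·0.0000 - (1)·0.0000) / (6) = 0.3333
  v = (-2 - (1)·0.0000 - (1)·0.0000) / (4) = -0.5000
  w = (-8 - (2)·0.0000 - (-3)·0.0000) / (6) = -1.3333
Iteration 2:
  u = (2 - (4)·-0.5000 - (1)·-1.3333) / (6) = 0.8889
  v = (-2 - (1)·0.3333 - (1)·-1.3333) / (4) = -0.2500
  w = (-8 - (2)·0.3333 - (-3)·-0.5000) / (6) = -1.6944
Iteration 3:
  u = (2 - (4)·-0.2500 - (1)·-1.6944) / (6) = 0.7824
  v = (-2 - (1)·0.8889 - (1)·-1.6944) / (4) = -0.2986
  w = (-8 - (2)·0.8889 - (-3)·-0.2500) / (6) = -1.7546
Change: (-0.1065, -0.0486, -0.0602) → max |·| = 0.1065

0.1065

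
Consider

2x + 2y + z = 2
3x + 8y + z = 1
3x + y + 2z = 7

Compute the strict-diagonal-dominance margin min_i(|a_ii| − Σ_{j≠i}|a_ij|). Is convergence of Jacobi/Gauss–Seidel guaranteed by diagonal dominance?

row 1: |2| − (2+1) = -1
row 2: |8| − (3+1) = 4
row 3: |2| − (3+1) = -2
minimum over rows = -2 → not strictly diagonally dominant

-2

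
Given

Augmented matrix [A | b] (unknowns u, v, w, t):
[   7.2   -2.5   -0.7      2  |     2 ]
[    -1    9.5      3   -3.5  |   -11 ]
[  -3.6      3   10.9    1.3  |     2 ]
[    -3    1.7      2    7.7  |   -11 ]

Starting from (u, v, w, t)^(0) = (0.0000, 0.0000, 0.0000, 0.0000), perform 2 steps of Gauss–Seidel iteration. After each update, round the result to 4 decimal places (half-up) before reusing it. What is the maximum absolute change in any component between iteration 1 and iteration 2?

Iteration 1:
  u = (2 - (-2.5)·0.0000 - (-0.7)·0.0000 - (2)·0.0000) / (7.2) = 0.2778
  v = (-11 - (-1)·0.2778 - (3)·0.0000 - (-3.5)·0.0000) / (9.5) = -1.1287
  w = (2 - (-3.6)·0.2778 - (3)·-1.1287 - (1.3)·0.0000) / (10.9) = 0.5859
  t = (-11 - (-3)·0.2778 - (1.7)·-1.1287 - (2)·0.5859) / (7.7) = -1.2233
Iteration 2:
  u = (2 - (-2.5)·-1.1287 - (-0.7)·0.5859 - (2)·-1.2233) / (7.2) = 0.2826
  v = (-11 - (-1)·0.2826 - (3)·0.5859 - (-3.5)·-1.2233) / (9.5) = -1.7639
  w = (2 - (-3.6)·0.2826 - (3)·-1.7639 - (1.3)·-1.2233) / (10.9) = 0.9082
  t = (-11 - (-3)·0.2826 - (1.7)·-1.7639 - (2)·0.9082) / (7.7) = -1.1649
Change: (0.0048, -0.6352, 0.3223, 0.0584) → max |·| = 0.6352

0.6352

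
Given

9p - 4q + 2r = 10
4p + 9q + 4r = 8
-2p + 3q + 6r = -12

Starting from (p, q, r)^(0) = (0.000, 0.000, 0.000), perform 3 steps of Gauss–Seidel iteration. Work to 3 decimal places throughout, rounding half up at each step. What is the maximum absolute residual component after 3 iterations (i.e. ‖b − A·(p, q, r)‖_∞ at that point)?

Iteration 1:
  p = (10 - (-4)·0.000 - (2)·0.000) / (9) = 1.111
  q = (8 - (4)·1.111 - (4)·0.000) / (9) = 0.395
  r = (-12 - (-2)·1.111 - (3)·0.395) / (6) = -1.827
Iteration 2:
  p = (10 - (-4)·0.395 - (2)·-1.827) / (9) = 1.693
  q = (8 - (4)·1.693 - (4)·-1.827) / (9) = 0.948
  r = (-12 - (-2)·1.693 - (3)·0.948) / (6) = -1.910
Iteration 3:
  p = (10 - (-4)·0.948 - (2)·-1.910) / (9) = 1.957
  q = (8 - (4)·1.957 - (4)·-1.910) / (9) = 0.868
  r = (-12 - (-2)·1.957 - (3)·0.868) / (6) = -1.782
Residual b − A·x = (-0.577, -0.512, 0.002); ∞-norm = 0.577

0.577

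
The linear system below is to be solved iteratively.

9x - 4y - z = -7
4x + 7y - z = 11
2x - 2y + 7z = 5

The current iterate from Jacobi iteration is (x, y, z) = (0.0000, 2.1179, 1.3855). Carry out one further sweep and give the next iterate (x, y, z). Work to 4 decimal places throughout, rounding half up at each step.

(0.3175, 1.7694, 1.3194)

One sweep:
  x = (-7 - (-4)·2.1179 - (-1)·1.3855) / (9) = 0.3175
  y = (11 - (4)·0.0000 - (-1)·1.3855) / (7) = 1.7694
  z = (5 - (2)·0.0000 - (-2)·2.1179) / (7) = 1.3194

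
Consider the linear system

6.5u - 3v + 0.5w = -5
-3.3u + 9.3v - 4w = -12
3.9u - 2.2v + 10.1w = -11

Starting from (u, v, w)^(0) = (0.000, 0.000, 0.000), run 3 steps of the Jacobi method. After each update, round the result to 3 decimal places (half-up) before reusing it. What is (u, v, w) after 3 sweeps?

Iteration 1:
  u = (-5 - (-3)·0.000 - (0.5)·0.000) / (6.5) = -0.769
  v = (-12 - (-3.3)·0.000 - (-4)·0.000) / (9.3) = -1.290
  w = (-11 - (3.9)·0.000 - (-2.2)·0.000) / (10.1) = -1.089
Iteration 2:
  u = (-5 - (-3)·-1.290 - (0.5)·-1.089) / (6.5) = -1.281
  v = (-12 - (-3.3)·-0.769 - (-4)·-1.089) / (9.3) = -2.032
  w = (-11 - (3.9)·-0.769 - (-2.2)·-1.290) / (10.1) = -1.073
Iteration 3:
  u = (-5 - (-3)·-2.032 - (0.5)·-1.073) / (6.5) = -1.625
  v = (-12 - (-3.3)·-1.281 - (-4)·-1.073) / (9.3) = -2.206
  w = (-11 - (3.9)·-1.281 - (-2.2)·-2.032) / (10.1) = -1.037

(-1.625, -2.206, -1.037)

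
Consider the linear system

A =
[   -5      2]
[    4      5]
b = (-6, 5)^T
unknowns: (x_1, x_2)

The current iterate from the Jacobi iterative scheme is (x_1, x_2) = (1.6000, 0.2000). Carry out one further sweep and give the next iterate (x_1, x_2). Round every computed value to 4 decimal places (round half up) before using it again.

One sweep:
  x_1 = (-6 - (2)·0.2000) / (-5) = 1.2800
  x_2 = (5 - (4)·1.6000) / (5) = -0.2800

(1.2800, -0.2800)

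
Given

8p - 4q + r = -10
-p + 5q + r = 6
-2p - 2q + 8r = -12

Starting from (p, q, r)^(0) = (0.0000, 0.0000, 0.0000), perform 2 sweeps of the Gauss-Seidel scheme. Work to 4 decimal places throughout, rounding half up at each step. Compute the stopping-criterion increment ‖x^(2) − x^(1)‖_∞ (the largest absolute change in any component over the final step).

Iteration 1:
  p = (-10 - (-4)·0.0000 - (1)·0.0000) / (8) = -1.2500
  q = (6 - (-1)·-1.2500 - (1)·0.0000) / (5) = 0.9500
  r = (-12 - (-2)·-1.2500 - (-2)·0.9500) / (8) = -1.5750
Iteration 2:
  p = (-10 - (-4)·0.9500 - (1)·-1.5750) / (8) = -0.5781
  q = (6 - (-1)·-0.5781 - (1)·-1.5750) / (5) = 1.3994
  r = (-12 - (-2)·-0.5781 - (-2)·1.3994) / (8) = -1.2947
Change: (0.6719, 0.4494, 0.2803) → max |·| = 0.6719

0.6719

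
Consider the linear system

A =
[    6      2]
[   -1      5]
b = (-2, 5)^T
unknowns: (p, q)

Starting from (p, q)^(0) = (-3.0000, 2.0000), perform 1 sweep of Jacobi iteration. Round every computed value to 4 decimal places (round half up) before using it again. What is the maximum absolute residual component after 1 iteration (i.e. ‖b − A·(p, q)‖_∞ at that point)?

3.2000

Iteration 1:
  p = (-2 - (2)·2.0000) / (6) = -1.0000
  q = (5 - (-1)·-3.0000) / (5) = 0.4000
Residual b − A·x = (3.2000, 2.0000); ∞-norm = 3.2000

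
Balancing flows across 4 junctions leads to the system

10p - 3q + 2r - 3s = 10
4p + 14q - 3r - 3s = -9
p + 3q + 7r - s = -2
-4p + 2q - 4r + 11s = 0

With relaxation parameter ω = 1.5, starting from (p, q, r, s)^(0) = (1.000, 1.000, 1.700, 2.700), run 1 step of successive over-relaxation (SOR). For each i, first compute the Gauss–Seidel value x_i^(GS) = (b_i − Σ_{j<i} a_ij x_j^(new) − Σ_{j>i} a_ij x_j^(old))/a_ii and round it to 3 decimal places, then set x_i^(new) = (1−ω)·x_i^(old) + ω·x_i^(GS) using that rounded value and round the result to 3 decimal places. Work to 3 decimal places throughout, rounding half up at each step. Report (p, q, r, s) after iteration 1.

(2.155, -0.974, -0.535, -0.201)

Iteration 1:
  p: GS value = (10 - (-3)·1.000 - (2)·1.700 - (-3)·2.700) / (10) = 1.770;  p ← (1−ω)·1.000 + ω·1.770 = 2.155
  q: GS value = (-9 - (4)·2.155 - (-3)·1.700 - (-3)·2.700) / (14) = -0.316;  q ← (1−ω)·1.000 + ω·-0.316 = -0.974
  r: GS value = (-2 - (1)·2.155 - (3)·-0.974 - (-1)·2.700) / (7) = 0.210;  r ← (1−ω)·1.700 + ω·0.210 = -0.535
  s: GS value = (0 - (-4)·2.155 - (2)·-0.974 - (-4)·-0.535) / (11) = 0.766;  s ← (1−ω)·2.700 + ω·0.766 = -0.201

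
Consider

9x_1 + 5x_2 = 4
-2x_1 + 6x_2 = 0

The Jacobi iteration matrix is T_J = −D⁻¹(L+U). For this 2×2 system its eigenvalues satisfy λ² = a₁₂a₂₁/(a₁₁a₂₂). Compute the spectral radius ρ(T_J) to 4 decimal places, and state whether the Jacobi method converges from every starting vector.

0.4303

a₁₂a₂₁/(a₁₁a₂₂) = (5)·(-2) / ((9)·(6)) = -0.185185
ρ = √|-0.185185| = √0.185185 = 0.4303
ρ < 1, so Jacobi converges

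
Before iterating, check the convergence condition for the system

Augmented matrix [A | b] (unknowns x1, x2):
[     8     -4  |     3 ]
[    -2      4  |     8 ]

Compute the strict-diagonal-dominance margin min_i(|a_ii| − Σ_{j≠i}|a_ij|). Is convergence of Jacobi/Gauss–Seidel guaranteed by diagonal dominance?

2

row 1: |8| − (4) = 4
row 2: |4| − (2) = 2
minimum over rows = 2 → strictly diagonally dominant (convergence guaranteed)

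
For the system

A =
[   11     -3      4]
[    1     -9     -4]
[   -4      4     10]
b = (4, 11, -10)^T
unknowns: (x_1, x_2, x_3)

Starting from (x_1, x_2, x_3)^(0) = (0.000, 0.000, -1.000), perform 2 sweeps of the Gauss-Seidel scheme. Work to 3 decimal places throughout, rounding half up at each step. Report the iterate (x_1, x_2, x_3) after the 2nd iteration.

(0.330, -0.994, -0.470)

Iteration 1:
  x_1 = (4 - (-3)·0.000 - (4)·-1.000) / (11) = 0.727
  x_2 = (11 - (1)·0.727 - (-4)·-1.000) / (-9) = -0.697
  x_3 = (-10 - (-4)·0.727 - (4)·-0.697) / (10) = -0.430
Iteration 2:
  x_1 = (4 - (-3)·-0.697 - (4)·-0.430) / (11) = 0.330
  x_2 = (11 - (1)·0.330 - (-4)·-0.430) / (-9) = -0.994
  x_3 = (-10 - (-4)·0.330 - (4)·-0.994) / (10) = -0.470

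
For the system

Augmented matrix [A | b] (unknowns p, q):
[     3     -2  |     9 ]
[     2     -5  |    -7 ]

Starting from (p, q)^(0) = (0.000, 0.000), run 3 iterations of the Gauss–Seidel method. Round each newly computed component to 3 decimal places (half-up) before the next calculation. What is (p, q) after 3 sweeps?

Iteration 1:
  p = (9 - (-2)·0.000) / (3) = 3.000
  q = (-7 - (2)·3.000) / (-5) = 2.600
Iteration 2:
  p = (9 - (-2)·2.600) / (3) = 4.733
  q = (-7 - (2)·4.733) / (-5) = 3.293
Iteration 3:
  p = (9 - (-2)·3.293) / (3) = 5.195
  q = (-7 - (2)·5.195) / (-5) = 3.478

(5.195, 3.478)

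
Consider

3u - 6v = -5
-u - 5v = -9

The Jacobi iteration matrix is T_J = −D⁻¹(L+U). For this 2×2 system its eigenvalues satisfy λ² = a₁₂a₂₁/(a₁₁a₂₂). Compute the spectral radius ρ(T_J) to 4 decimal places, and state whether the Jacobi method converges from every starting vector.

0.6325

a₁₂a₂₁/(a₁₁a₂₂) = (-6)·(-1) / ((3)·(-5)) = -0.400000
ρ = √|-0.400000| = √0.400000 = 0.6325
ρ < 1, so Jacobi converges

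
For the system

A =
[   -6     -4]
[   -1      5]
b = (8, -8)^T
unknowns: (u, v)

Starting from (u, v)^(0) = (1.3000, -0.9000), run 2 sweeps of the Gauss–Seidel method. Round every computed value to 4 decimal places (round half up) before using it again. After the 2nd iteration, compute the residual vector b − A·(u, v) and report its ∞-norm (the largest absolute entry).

0.4514

Iteration 1:
  u = (8 - (-4)·-0.9000) / (-6) = -0.7333
  v = (-8 - (-1)·-0.7333) / (5) = -1.7467
Iteration 2:
  u = (8 - (-4)·-1.7467) / (-6) = -0.1689
  v = (-8 - (-1)·-0.1689) / (5) = -1.6338
Residual b − A·x = (0.4514, 0.0001); ∞-norm = 0.4514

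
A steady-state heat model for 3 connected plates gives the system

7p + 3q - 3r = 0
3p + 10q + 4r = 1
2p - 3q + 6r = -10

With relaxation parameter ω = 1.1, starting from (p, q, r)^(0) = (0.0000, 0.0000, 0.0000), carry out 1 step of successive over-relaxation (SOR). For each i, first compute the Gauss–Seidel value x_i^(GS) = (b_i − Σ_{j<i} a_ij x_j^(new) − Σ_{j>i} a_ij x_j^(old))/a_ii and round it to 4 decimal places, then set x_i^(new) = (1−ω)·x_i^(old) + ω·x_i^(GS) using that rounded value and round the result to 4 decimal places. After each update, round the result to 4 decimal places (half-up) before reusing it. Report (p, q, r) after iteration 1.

(0.0000, 0.1100, -1.7729)

Iteration 1:
  p: GS value = (0 - (3)·0.0000 - (-3)·0.0000) / (7) = 0.0000;  p ← (1−ω)·0.0000 + ω·0.0000 = 0.0000
  q: GS value = (1 - (3)·0.0000 - (4)·0.0000) / (10) = 0.1000;  q ← (1−ω)·0.0000 + ω·0.1000 = 0.1100
  r: GS value = (-10 - (2)·0.0000 - (-3)·0.1100) / (6) = -1.6117;  r ← (1−ω)·0.0000 + ω·-1.6117 = -1.7729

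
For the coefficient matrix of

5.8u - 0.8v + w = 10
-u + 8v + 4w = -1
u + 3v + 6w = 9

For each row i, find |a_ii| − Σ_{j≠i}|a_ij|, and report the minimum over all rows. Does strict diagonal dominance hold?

row 1: |5.8| − (0.8+1) = 4
row 2: |8| − (1+4) = 3
row 3: |6| − (1+3) = 2
minimum over rows = 2 → strictly diagonally dominant (convergence guaranteed)

2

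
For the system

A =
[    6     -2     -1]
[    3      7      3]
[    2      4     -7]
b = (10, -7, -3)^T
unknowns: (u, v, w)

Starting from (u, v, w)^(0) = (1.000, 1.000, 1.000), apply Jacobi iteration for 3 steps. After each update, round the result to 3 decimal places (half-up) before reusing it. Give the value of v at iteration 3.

-1.535

Iteration 1:
  u = (10 - (-2)·1.000 - (-1)·1.000) / (6) = 2.167
  v = (-7 - (3)·1.000 - (3)·1.000) / (7) = -1.857
  w = (-3 - (2)·1.000 - (4)·1.000) / (-7) = 1.286
Iteration 2:
  u = (10 - (-2)·-1.857 - (-1)·1.286) / (6) = 1.262
  v = (-7 - (3)·2.167 - (3)·1.286) / (7) = -2.480
  w = (-3 - (2)·2.167 - (4)·-1.857) / (-7) = -0.013
Iteration 3:
  u = (10 - (-2)·-2.480 - (-1)·-0.013) / (6) = 0.838
  v = (-7 - (3)·1.262 - (3)·-0.013) / (7) = -1.535
  w = (-3 - (2)·1.262 - (4)·-2.480) / (-7) = -0.628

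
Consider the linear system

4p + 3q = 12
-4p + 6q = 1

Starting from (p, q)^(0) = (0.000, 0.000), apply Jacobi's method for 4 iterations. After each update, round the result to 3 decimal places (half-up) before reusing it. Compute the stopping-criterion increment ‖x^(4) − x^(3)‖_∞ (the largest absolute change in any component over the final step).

Iteration 1:
  p = (12 - (3)·0.000) / (4) = 3.000
  q = (1 - (-4)·0.000) / (6) = 0.167
Iteration 2:
  p = (12 - (3)·0.167) / (4) = 2.875
  q = (1 - (-4)·3.000) / (6) = 2.167
Iteration 3:
  p = (12 - (3)·2.167) / (4) = 1.375
  q = (1 - (-4)·2.875) / (6) = 2.083
Iteration 4:
  p = (12 - (3)·2.083) / (4) = 1.438
  q = (1 - (-4)·1.375) / (6) = 1.083
Change: (0.063, -1.000) → max |·| = 1.000

1.000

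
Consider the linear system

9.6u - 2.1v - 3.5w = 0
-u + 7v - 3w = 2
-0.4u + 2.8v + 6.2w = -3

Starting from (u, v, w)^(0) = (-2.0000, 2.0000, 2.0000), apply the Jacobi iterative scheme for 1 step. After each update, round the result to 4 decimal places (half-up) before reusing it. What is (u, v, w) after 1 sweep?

(1.1667, 0.8571, -1.5161)

Iteration 1:
  u = (0 - (-2.1)·2.0000 - (-3.5)·2.0000) / (9.6) = 1.1667
  v = (2 - (-1)·-2.0000 - (-3)·2.0000) / (7) = 0.8571
  w = (-3 - (-0.4)·-2.0000 - (2.8)·2.0000) / (6.2) = -1.5161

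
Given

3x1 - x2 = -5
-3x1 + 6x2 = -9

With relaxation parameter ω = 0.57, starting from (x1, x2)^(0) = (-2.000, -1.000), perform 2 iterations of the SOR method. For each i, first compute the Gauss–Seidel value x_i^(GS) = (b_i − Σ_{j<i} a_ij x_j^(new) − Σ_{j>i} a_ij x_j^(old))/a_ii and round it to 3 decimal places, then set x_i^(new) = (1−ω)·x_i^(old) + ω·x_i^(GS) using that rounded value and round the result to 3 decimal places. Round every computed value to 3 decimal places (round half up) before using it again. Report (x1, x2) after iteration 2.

(-2.162, -2.269)

Iteration 1:
  x1: GS value = (-5 - (-1)·-1.000) / (3) = -2.000;  x1 ← (1−ω)·-2.000 + ω·-2.000 = -2.000
  x2: GS value = (-9 - (-3)·-2.000) / (6) = -2.500;  x2 ← (1−ω)·-1.000 + ω·-2.500 = -1.855
Iteration 2:
  x1: GS value = (-5 - (-1)·-1.855) / (3) = -2.285;  x1 ← (1−ω)·-2.000 + ω·-2.285 = -2.162
  x2: GS value = (-9 - (-3)·-2.162) / (6) = -2.581;  x2 ← (1−ω)·-1.855 + ω·-2.581 = -2.269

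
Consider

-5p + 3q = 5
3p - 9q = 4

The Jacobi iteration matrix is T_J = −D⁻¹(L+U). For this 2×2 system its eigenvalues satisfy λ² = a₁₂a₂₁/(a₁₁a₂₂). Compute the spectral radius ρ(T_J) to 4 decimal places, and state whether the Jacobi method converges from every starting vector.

a₁₂a₂₁/(a₁₁a₂₂) = (3)·(3) / ((-5)·(-9)) = 0.200000
ρ = √|0.200000| = √0.200000 = 0.4472
ρ < 1, so Jacobi converges

0.4472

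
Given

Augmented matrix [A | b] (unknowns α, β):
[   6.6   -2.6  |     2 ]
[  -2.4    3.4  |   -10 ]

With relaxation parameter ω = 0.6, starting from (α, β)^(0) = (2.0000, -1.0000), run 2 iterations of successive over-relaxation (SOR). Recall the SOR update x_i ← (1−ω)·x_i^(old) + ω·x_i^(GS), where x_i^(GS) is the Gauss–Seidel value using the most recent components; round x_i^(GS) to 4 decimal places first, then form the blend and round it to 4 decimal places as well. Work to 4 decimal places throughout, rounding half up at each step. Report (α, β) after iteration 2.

(0.0430, -2.4860)

Iteration 1:
  α: GS value = (2 - (-2.6)·-1.0000) / (6.6) = -0.0909;  α ← (1−ω)·2.0000 + ω·-0.0909 = 0.7455
  β: GS value = (-10 - (-2.4)·0.7455) / (3.4) = -2.4149;  β ← (1−ω)·-1.0000 + ω·-2.4149 = -1.8489
Iteration 2:
  α: GS value = (2 - (-2.6)·-1.8489) / (6.6) = -0.4253;  α ← (1−ω)·0.7455 + ω·-0.4253 = 0.0430
  β: GS value = (-10 - (-2.4)·0.0430) / (3.4) = -2.9108;  β ← (1−ω)·-1.8489 + ω·-2.9108 = -2.4860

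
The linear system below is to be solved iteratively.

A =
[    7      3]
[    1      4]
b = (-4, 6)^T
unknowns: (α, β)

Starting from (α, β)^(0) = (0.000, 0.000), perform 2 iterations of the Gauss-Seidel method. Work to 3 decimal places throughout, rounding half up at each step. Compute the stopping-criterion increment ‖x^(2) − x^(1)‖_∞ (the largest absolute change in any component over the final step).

0.705

Iteration 1:
  α = (-4 - (3)·0.000) / (7) = -0.571
  β = (6 - (1)·-0.571) / (4) = 1.643
Iteration 2:
  α = (-4 - (3)·1.643) / (7) = -1.276
  β = (6 - (1)·-1.276) / (4) = 1.819
Change: (-0.705, 0.176) → max |·| = 0.705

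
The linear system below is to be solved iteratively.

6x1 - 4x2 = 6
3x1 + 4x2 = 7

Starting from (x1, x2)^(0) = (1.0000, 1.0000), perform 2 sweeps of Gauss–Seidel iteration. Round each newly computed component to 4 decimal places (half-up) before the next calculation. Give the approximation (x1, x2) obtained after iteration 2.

(1.3333, 0.7500)

Iteration 1:
  x1 = (6 - (-4)·1.0000) / (6) = 1.6667
  x2 = (7 - (3)·1.6667) / (4) = 0.5000
Iteration 2:
  x1 = (6 - (-4)·0.5000) / (6) = 1.3333
  x2 = (7 - (3)·1.3333) / (4) = 0.7500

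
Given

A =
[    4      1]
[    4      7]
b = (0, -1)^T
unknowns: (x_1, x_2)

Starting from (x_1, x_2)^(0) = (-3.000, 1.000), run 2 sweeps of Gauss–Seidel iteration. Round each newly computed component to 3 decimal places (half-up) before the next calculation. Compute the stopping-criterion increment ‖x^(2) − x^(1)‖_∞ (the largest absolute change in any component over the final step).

Iteration 1:
  x_1 = (0 - (1)·1.000) / (4) = -0.250
  x_2 = (-1 - (4)·-0.250) / (7) = 0.000
Iteration 2:
  x_1 = (0 - (1)·0.000) / (4) = 0.000
  x_2 = (-1 - (4)·0.000) / (7) = -0.143
Change: (0.250, -0.143) → max |·| = 0.250

0.250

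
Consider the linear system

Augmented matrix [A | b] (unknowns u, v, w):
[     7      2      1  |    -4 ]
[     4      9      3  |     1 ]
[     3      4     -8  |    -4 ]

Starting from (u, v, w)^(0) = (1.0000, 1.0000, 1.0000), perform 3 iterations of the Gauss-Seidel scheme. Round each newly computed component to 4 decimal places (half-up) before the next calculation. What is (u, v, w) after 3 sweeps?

(-0.7248, 0.2952, 0.3758)

Iteration 1:
  u = (-4 - (2)·1.0000 - (1)·1.0000) / (7) = -1.0000
  v = (1 - (4)·-1.0000 - (3)·1.0000) / (9) = 0.2222
  w = (-4 - (3)·-1.0000 - (4)·0.2222) / (-8) = 0.2361
Iteration 2:
  u = (-4 - (2)·0.2222 - (1)·0.2361) / (7) = -0.6686
  v = (1 - (4)·-0.6686 - (3)·0.2361) / (9) = 0.3296
  w = (-4 - (3)·-0.6686 - (4)·0.3296) / (-8) = 0.4141
Iteration 3:
  u = (-4 - (2)·0.3296 - (1)·0.4141) / (7) = -0.7248
  v = (1 - (4)·-0.7248 - (3)·0.4141) / (9) = 0.2952
  w = (-4 - (3)·-0.7248 - (4)·0.2952) / (-8) = 0.3758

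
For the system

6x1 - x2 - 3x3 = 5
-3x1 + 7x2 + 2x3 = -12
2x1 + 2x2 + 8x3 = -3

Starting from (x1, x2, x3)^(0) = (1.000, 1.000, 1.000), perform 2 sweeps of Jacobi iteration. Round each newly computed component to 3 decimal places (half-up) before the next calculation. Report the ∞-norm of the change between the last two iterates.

1.366

Iteration 1:
  x1 = (5 - (-1)·1.000 - (-3)·1.000) / (6) = 1.500
  x2 = (-12 - (-3)·1.000 - (2)·1.000) / (7) = -1.571
  x3 = (-3 - (2)·1.000 - (2)·1.000) / (8) = -0.875
Iteration 2:
  x1 = (5 - (-1)·-1.571 - (-3)·-0.875) / (6) = 0.134
  x2 = (-12 - (-3)·1.500 - (2)·-0.875) / (7) = -0.821
  x3 = (-3 - (2)·1.500 - (2)·-1.571) / (8) = -0.357
Change: (-1.366, 0.750, 0.518) → max |·| = 1.366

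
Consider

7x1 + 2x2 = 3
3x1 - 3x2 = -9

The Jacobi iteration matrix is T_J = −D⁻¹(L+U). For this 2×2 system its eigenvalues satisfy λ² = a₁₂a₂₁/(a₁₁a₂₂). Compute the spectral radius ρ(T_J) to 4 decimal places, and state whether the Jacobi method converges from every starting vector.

a₁₂a₂₁/(a₁₁a₂₂) = (2)·(3) / ((7)·(-3)) = -0.285714
ρ = √|-0.285714| = √0.285714 = 0.5345
ρ < 1, so Jacobi converges

0.5345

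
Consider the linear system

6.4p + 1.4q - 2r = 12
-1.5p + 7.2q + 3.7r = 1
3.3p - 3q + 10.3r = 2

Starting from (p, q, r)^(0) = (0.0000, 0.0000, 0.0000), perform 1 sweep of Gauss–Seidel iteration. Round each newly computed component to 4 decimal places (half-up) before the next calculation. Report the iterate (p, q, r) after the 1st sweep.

Iteration 1:
  p = (12 - (1.4)·0.0000 - (-2)·0.0000) / (6.4) = 1.8750
  q = (1 - (-1.5)·1.8750 - (3.7)·0.0000) / (7.2) = 0.5295
  r = (2 - (3.3)·1.8750 - (-3)·0.5295) / (10.3) = -0.2523

(1.8750, 0.5295, -0.2523)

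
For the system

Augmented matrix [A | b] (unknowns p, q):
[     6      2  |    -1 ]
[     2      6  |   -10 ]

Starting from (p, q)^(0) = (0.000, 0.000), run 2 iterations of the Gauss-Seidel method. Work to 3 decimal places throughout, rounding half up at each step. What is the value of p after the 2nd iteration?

0.370

Iteration 1:
  p = (-1 - (2)·0.000) / (6) = -0.167
  q = (-10 - (2)·-0.167) / (6) = -1.611
Iteration 2:
  p = (-1 - (2)·-1.611) / (6) = 0.370
  q = (-10 - (2)·0.370) / (6) = -1.790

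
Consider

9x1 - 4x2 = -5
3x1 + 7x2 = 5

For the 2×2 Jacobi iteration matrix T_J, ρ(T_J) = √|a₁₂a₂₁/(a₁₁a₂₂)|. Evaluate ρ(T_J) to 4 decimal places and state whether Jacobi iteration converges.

0.4364

a₁₂a₂₁/(a₁₁a₂₂) = (-4)·(3) / ((9)·(7)) = -0.190476
ρ = √|-0.190476| = √0.190476 = 0.4364
ρ < 1, so Jacobi converges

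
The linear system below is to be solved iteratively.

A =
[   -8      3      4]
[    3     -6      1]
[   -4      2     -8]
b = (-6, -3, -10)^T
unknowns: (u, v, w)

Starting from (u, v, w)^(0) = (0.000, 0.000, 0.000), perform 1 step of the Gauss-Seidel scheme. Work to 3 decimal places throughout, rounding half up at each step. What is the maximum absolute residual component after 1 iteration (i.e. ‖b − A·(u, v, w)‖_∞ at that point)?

Iteration 1:
  u = (-6 - (3)·0.000 - (4)·0.000) / (-8) = 0.750
  v = (-3 - (3)·0.750 - (1)·0.000) / (-6) = 0.875
  w = (-10 - (-4)·0.750 - (2)·0.875) / (-8) = 1.094
Residual b − A·x = (-7.001, -1.094, 0.002); ∞-norm = 7.001

7.001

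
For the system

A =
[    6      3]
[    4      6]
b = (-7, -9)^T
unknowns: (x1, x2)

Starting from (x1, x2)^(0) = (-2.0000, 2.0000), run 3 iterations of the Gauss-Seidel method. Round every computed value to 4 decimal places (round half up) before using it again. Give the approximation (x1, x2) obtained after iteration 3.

Iteration 1:
  x1 = (-7 - (3)·2.0000) / (6) = -2.1667
  x2 = (-9 - (4)·-2.1667) / (6) = -0.0555
Iteration 2:
  x1 = (-7 - (3)·-0.0555) / (6) = -1.1389
  x2 = (-9 - (4)·-1.1389) / (6) = -0.7407
Iteration 3:
  x1 = (-7 - (3)·-0.7407) / (6) = -0.7963
  x2 = (-9 - (4)·-0.7963) / (6) = -0.9691

(-0.7963, -0.9691)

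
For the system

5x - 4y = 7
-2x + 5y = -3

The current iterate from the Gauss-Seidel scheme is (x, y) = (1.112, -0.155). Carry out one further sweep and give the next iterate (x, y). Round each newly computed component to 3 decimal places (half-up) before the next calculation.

(1.276, -0.090)

One sweep:
  x = (7 - (-4)·-0.155) / (5) = 1.276
  y = (-3 - (-2)·1.276) / (5) = -0.090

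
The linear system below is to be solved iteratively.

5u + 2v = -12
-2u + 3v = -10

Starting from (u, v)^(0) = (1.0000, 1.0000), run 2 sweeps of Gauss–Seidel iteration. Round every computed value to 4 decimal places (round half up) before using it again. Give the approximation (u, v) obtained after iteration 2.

Iteration 1:
  u = (-12 - (2)·1.0000) / (5) = -2.8000
  v = (-10 - (-2)·-2.8000) / (3) = -5.2000
Iteration 2:
  u = (-12 - (2)·-5.2000) / (5) = -0.3200
  v = (-10 - (-2)·-0.3200) / (3) = -3.5467

(-0.3200, -3.5467)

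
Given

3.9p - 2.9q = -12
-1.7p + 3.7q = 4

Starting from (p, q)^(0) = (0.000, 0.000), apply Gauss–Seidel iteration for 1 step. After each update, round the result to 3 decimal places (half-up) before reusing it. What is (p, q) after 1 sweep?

(-3.077, -0.333)

Iteration 1:
  p = (-12 - (-2.9)·0.000) / (3.9) = -3.077
  q = (4 - (-1.7)·-3.077) / (3.7) = -0.333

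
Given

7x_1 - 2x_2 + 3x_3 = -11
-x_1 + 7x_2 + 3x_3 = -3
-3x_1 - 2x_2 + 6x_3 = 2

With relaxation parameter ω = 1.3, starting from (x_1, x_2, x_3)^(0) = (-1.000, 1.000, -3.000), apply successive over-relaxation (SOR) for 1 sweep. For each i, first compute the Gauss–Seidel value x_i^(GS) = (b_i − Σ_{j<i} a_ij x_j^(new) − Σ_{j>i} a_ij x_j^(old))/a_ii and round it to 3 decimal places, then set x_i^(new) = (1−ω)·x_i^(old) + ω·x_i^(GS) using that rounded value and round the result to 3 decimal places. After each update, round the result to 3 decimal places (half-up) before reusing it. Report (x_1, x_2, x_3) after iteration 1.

Iteration 1:
  x_1: GS value = (-11 - (-2)·1.000 - (3)·-3.000) / (7) = 0.000;  x_1 ← (1−ω)·-1.000 + ω·0.000 = 0.300
  x_2: GS value = (-3 - (-1)·0.300 - (3)·-3.000) / (7) = 0.900;  x_2 ← (1−ω)·1.000 + ω·0.900 = 0.870
  x_3: GS value = (2 - (-3)·0.300 - (-2)·0.870) / (6) = 0.773;  x_3 ← (1−ω)·-3.000 + ω·0.773 = 1.905

(0.300, 0.870, 1.905)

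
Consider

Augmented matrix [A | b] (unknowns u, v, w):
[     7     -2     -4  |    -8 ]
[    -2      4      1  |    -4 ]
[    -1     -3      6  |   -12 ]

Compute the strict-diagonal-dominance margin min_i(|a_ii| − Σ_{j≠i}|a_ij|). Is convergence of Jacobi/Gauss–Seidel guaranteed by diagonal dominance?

row 1: |7| − (2+4) = 1
row 2: |4| − (2+1) = 1
row 3: |6| − (1+3) = 2
minimum over rows = 1 → strictly diagonally dominant (convergence guaranteed)

1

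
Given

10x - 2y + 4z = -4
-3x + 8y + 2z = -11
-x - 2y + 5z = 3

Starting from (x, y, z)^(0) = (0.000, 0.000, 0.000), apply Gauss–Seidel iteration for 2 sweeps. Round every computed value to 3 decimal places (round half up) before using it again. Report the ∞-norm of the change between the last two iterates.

0.269

Iteration 1:
  x = (-4 - (-2)·0.000 - (4)·0.000) / (10) = -0.400
  y = (-11 - (-3)·-0.400 - (2)·0.000) / (8) = -1.525
  z = (3 - (-1)·-0.400 - (-2)·-1.525) / (5) = -0.090
Iteration 2:
  x = (-4 - (-2)·-1.525 - (4)·-0.090) / (10) = -0.669
  y = (-11 - (-3)·-0.669 - (2)·-0.090) / (8) = -1.603
  z = (3 - (-1)·-0.669 - (-2)·-1.603) / (5) = -0.175
Change: (-0.269, -0.078, -0.085) → max |·| = 0.269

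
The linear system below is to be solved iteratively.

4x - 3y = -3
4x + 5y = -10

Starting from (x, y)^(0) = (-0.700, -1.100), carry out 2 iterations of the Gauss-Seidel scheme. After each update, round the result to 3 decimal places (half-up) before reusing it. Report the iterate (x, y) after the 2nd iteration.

Iteration 1:
  x = (-3 - (-3)·-1.100) / (4) = -1.575
  y = (-10 - (4)·-1.575) / (5) = -0.740
Iteration 2:
  x = (-3 - (-3)·-0.740) / (4) = -1.305
  y = (-10 - (4)·-1.305) / (5) = -0.956

(-1.305, -0.956)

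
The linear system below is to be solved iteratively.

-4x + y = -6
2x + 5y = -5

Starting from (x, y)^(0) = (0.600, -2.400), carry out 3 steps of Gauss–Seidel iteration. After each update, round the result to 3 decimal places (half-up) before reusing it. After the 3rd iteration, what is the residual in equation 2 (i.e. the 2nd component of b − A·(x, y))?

0.002

Iteration 1:
  x = (-6 - (1)·-2.400) / (-4) = 0.900
  y = (-5 - (2)·0.900) / (5) = -1.360
Iteration 2:
  x = (-6 - (1)·-1.360) / (-4) = 1.160
  y = (-5 - (2)·1.160) / (5) = -1.464
Iteration 3:
  x = (-6 - (1)·-1.464) / (-4) = 1.134
  y = (-5 - (2)·1.134) / (5) = -1.454
Residual b − A·x = (-0.010, 0.002)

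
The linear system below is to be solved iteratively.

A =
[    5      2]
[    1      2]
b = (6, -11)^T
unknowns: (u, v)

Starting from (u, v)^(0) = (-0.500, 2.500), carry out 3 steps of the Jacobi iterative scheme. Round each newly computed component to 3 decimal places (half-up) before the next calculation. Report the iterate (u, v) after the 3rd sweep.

Iteration 1:
  u = (6 - (2)·2.500) / (5) = 0.200
  v = (-11 - (1)·-0.500) / (2) = -5.250
Iteration 2:
  u = (6 - (2)·-5.250) / (5) = 3.300
  v = (-11 - (1)·0.200) / (2) = -5.600
Iteration 3:
  u = (6 - (2)·-5.600) / (5) = 3.440
  v = (-11 - (1)·3.300) / (2) = -7.150

(3.440, -7.150)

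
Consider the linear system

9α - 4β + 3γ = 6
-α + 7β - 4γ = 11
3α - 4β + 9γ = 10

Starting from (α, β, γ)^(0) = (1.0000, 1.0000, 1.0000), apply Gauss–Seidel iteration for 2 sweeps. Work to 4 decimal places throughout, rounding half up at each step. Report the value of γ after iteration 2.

Iteration 1:
  α = (6 - (-4)·1.0000 - (3)·1.0000) / (9) = 0.7778
  β = (11 - (-1)·0.7778 - (-4)·1.0000) / (7) = 2.2540
  γ = (10 - (3)·0.7778 - (-4)·2.2540) / (9) = 1.8536
Iteration 2:
  α = (6 - (-4)·2.2540 - (3)·1.8536) / (9) = 1.0506
  β = (11 - (-1)·1.0506 - (-4)·1.8536) / (7) = 2.7807
  γ = (10 - (3)·1.0506 - (-4)·2.7807) / (9) = 1.9968

1.9968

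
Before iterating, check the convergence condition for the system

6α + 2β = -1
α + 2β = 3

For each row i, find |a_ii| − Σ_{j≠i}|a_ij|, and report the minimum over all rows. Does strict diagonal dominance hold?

row 1: |6| − (2) = 4
row 2: |2| − (1) = 1
minimum over rows = 1 → strictly diagonally dominant (convergence guaranteed)

1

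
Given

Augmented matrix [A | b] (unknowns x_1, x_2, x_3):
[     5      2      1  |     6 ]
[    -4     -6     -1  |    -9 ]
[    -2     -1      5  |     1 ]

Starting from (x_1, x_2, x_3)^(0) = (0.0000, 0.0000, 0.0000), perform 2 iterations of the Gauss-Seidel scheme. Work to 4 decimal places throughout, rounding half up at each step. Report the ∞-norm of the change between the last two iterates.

Iteration 1:
  x_1 = (6 - (2)·0.0000 - (1)·0.0000) / (5) = 1.2000
  x_2 = (-9 - (-4)·1.2000 - (-1)·0.0000) / (-6) = 0.7000
  x_3 = (1 - (-2)·1.2000 - (-1)·0.7000) / (5) = 0.8200
Iteration 2:
  x_1 = (6 - (2)·0.7000 - (1)·0.8200) / (5) = 0.7560
  x_2 = (-9 - (-4)·0.7560 - (-1)·0.8200) / (-6) = 0.8593
  x_3 = (1 - (-2)·0.7560 - (-1)·0.8593) / (5) = 0.6743
Change: (-0.4440, 0.1593, -0.1457) → max |·| = 0.4440

0.4440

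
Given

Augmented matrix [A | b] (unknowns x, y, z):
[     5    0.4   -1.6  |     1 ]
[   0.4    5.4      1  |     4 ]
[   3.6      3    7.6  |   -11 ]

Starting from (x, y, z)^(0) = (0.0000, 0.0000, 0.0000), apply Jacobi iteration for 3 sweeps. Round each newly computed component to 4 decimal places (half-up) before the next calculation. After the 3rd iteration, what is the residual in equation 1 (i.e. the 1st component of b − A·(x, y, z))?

0.1921

Iteration 1:
  x = (1 - (0.4)·0.0000 - (-1.6)·0.0000) / (5) = 0.2000
  y = (4 - (0.4)·0.0000 - (1)·0.0000) / (5.4) = 0.7407
  z = (-11 - (3.6)·0.0000 - (3)·0.0000) / (7.6) = -1.4474
Iteration 2:
  x = (1 - (0.4)·0.7407 - (-1.6)·-1.4474) / (5) = -0.3224
  y = (4 - (0.4)·0.2000 - (1)·-1.4474) / (5.4) = 0.9940
  z = (-11 - (3.6)·0.2000 - (3)·0.7407) / (7.6) = -1.8345
Iteration 3:
  x = (1 - (0.4)·0.9940 - (-1.6)·-1.8345) / (5) = -0.4666
  y = (4 - (0.4)·-0.3224 - (1)·-1.8345) / (5.4) = 1.1043
  z = (-11 - (3.6)·-0.3224 - (3)·0.9940) / (7.6) = -1.6870
Residual b − A·x = (0.1921, -0.0896, 0.1881)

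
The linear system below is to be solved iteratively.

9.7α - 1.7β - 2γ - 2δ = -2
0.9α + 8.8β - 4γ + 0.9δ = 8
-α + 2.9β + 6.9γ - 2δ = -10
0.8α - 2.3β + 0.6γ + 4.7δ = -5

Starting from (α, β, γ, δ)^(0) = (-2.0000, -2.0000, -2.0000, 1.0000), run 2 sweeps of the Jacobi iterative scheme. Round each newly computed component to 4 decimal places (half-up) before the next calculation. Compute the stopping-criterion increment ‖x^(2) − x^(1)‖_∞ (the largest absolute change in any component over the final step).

Iteration 1:
  α = (-2 - (-1.7)·-2.0000 - (-2)·-2.0000 - (-2)·1.0000) / (9.7) = -0.7629
  β = (8 - (0.9)·-2.0000 - (-4)·-2.0000 - (0.9)·1.0000) / (8.8) = 0.1023
  γ = (-10 - (-1)·-2.0000 - (2.9)·-2.0000 - (-2)·1.0000) / (6.9) = -0.6087
  δ = (-5 - (0.8)·-2.0000 - (-2.3)·-2.0000 - (0.6)·-2.0000) / (4.7) = -1.4468
Iteration 2:
  α = (-2 - (-1.7)·0.1023 - (-2)·-0.6087 - (-2)·-1.4468) / (9.7) = -0.6121
  β = (8 - (0.9)·-0.7629 - (-4)·-0.6087 - (0.9)·-1.4468) / (8.8) = 0.8584
  γ = (-10 - (-1)·-0.7629 - (2.9)·0.1023 - (-2)·-1.4468) / (6.9) = -2.0222
  δ = (-5 - (0.8)·-0.7629 - (-2.3)·0.1023 - (0.6)·-0.6087) / (4.7) = -0.8062
Change: (0.1508, 0.7561, -1.4135, 0.6406) → max |·| = 1.4135

1.4135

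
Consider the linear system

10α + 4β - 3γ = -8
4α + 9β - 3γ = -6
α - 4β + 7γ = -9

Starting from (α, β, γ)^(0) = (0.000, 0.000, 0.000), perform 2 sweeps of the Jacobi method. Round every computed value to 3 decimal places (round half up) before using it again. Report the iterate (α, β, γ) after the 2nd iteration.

(-0.919, -0.740, -1.553)

Iteration 1:
  α = (-8 - (4)·0.000 - (-3)·0.000) / (10) = -0.800
  β = (-6 - (4)·0.000 - (-3)·0.000) / (9) = -0.667
  γ = (-9 - (1)·0.000 - (-4)·0.000) / (7) = -1.286
Iteration 2:
  α = (-8 - (4)·-0.667 - (-3)·-1.286) / (10) = -0.919
  β = (-6 - (4)·-0.800 - (-3)·-1.286) / (9) = -0.740
  γ = (-9 - (1)·-0.800 - (-4)·-0.667) / (7) = -1.553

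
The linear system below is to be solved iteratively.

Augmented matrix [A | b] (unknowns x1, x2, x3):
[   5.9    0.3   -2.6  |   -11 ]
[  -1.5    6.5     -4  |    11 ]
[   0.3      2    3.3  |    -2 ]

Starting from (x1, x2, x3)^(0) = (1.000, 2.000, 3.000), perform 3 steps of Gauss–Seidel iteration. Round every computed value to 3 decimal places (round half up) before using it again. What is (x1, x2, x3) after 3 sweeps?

(-1.800, 1.322, -1.244)

Iteration 1:
  x1 = (-11 - (0.3)·2.000 - (-2.6)·3.000) / (5.9) = -0.644
  x2 = (11 - (-1.5)·-0.644 - (-4)·3.000) / (6.5) = 3.390
  x3 = (-2 - (0.3)·-0.644 - (2)·3.390) / (3.3) = -2.602
Iteration 2:
  x1 = (-11 - (0.3)·3.390 - (-2.6)·-2.602) / (5.9) = -3.183
  x2 = (11 - (-1.5)·-3.183 - (-4)·-2.602) / (6.5) = -0.643
  x3 = (-2 - (0.3)·-3.183 - (2)·-0.643) / (3.3) = 0.073
Iteration 3:
  x1 = (-11 - (0.3)·-0.643 - (-2.6)·0.073) / (5.9) = -1.800
  x2 = (11 - (-1.5)·-1.800 - (-4)·0.073) / (6.5) = 1.322
  x3 = (-2 - (0.3)·-1.800 - (2)·1.322) / (3.3) = -1.244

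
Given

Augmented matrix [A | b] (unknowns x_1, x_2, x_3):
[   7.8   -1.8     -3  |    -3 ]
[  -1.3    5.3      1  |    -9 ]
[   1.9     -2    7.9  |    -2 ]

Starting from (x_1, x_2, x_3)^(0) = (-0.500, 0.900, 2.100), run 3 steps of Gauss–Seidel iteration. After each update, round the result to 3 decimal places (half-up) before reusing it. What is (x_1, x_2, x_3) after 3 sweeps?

(-0.970, -1.855, -0.489)

Iteration 1:
  x_1 = (-3 - (-1.8)·0.900 - (-3)·2.100) / (7.8) = 0.631
  x_2 = (-9 - (-1.3)·0.631 - (1)·2.100) / (5.3) = -1.940
  x_3 = (-2 - (1.9)·0.631 - (-2)·-1.940) / (7.9) = -0.896
Iteration 2:
  x_1 = (-3 - (-1.8)·-1.940 - (-3)·-0.896) / (7.8) = -1.177
  x_2 = (-9 - (-1.3)·-1.177 - (1)·-0.896) / (5.3) = -1.818
  x_3 = (-2 - (1.9)·-1.177 - (-2)·-1.818) / (7.9) = -0.430
Iteration 3:
  x_1 = (-3 - (-1.8)·-1.818 - (-3)·-0.430) / (7.8) = -0.970
  x_2 = (-9 - (-1.3)·-0.970 - (1)·-0.430) / (5.3) = -1.855
  x_3 = (-2 - (1.9)·-0.970 - (-2)·-1.855) / (7.9) = -0.489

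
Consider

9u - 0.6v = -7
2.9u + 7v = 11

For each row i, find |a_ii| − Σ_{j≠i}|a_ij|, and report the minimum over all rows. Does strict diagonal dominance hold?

4.1

row 1: |9| − (0.6) = 8.4
row 2: |7| − (2.9) = 4.1
minimum over rows = 4.1 → strictly diagonally dominant (convergence guaranteed)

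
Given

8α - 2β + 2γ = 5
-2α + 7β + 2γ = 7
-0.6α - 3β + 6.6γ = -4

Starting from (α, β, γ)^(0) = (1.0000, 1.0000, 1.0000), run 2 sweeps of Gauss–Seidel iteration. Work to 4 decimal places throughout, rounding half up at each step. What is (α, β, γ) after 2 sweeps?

(0.8841, 1.2936, 0.0623)

Iteration 1:
  α = (5 - (-2)·1.0000 - (2)·1.0000) / (8) = 0.6250
  β = (7 - (-2)·0.6250 - (2)·1.0000) / (7) = 0.8929
  γ = (-4 - (-0.6)·0.6250 - (-3)·0.8929) / (6.6) = -0.1434
Iteration 2:
  α = (5 - (-2)·0.8929 - (2)·-0.1434) / (8) = 0.8841
  β = (7 - (-2)·0.8841 - (2)·-0.1434) / (7) = 1.2936
  γ = (-4 - (-0.6)·0.8841 - (-3)·1.2936) / (6.6) = 0.0623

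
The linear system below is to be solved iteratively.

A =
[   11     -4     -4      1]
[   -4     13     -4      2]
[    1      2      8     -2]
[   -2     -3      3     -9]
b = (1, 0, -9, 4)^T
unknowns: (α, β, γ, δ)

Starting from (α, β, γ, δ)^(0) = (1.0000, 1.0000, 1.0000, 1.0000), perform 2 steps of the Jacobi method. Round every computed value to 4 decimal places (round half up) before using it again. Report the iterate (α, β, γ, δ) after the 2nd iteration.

Iteration 1:
  α = (1 - (-4)·1.0000 - (-4)·1.0000 - (1)·1.0000) / (11) = 0.7273
  β = (0 - (-4)·1.0000 - (-4)·1.0000 - (2)·1.0000) / (13) = 0.4615
  γ = (-9 - (1)·1.0000 - (2)·1.0000 - (-2)·1.0000) / (8) = -1.2500
  δ = (4 - (-2)·1.0000 - (-3)·1.0000 - (3)·1.0000) / (-9) = -0.6667
Iteration 2:
  α = (1 - (-4)·0.4615 - (-4)·-1.2500 - (1)·-0.6667) / (11) = -0.1352
  β = (0 - (-4)·0.7273 - (-4)·-1.2500 - (2)·-0.6667) / (13) = -0.0583
  γ = (-9 - (1)·0.7273 - (2)·0.4615 - (-2)·-0.6667) / (8) = -1.4980
  δ = (4 - (-2)·0.7273 - (-3)·0.4615 - (3)·-1.2500) / (-9) = -1.1766

(-0.1352, -0.0583, -1.4980, -1.1766)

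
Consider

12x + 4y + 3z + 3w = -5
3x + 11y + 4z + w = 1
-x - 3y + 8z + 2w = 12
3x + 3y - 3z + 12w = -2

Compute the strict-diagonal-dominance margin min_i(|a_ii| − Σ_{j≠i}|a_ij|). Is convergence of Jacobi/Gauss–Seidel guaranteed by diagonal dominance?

row 1: |12| − (4+3+3) = 2
row 2: |11| − (3+4+1) = 3
row 3: |8| − (1+3+2) = 2
row 4: |12| − (3+3+3) = 3
minimum over rows = 2 → strictly diagonally dominant (convergence guaranteed)

2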